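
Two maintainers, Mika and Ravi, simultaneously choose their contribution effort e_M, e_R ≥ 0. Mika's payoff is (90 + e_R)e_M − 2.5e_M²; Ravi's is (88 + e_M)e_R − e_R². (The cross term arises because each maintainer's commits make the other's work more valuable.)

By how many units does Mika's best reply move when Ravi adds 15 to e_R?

Expanding Mika's payoff: 90e_M + e_Re_M − 2.5e_M².
∂π/∂e_M = 90 + e_R − 5e_M = 0, so e_M = 18 + 0.2e_R.
The reaction-function slope is 0.2, so a 15-unit rise in e_R moves e_M by 0.2 × 15 = 3. Mika's best response rises — the actions are strategic complements.

3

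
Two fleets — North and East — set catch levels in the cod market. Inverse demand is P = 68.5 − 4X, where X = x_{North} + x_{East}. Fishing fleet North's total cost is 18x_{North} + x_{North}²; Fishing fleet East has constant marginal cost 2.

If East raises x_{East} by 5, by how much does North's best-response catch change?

-2

Fishing fleet North's profit: π = x_{North}(68.5 − 4(x_{North} + x_{East})) − 18x_{North} − x_{North}².
∂π/∂x_{North} = 50.5 − 10x_{North} − 4x_{East} = 0, so x_{North} = 5.05 − 0.4x_{East}.
The reaction-function slope is −0.4, so a 5-unit rise in x_{East} moves x_{North} by −0.4 × 5 = −2. North's best response falls — the actions are strategic substitutes.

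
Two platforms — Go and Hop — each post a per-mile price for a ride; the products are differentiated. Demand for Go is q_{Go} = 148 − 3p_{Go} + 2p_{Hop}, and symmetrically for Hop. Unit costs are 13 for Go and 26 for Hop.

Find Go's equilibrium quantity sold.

Go's profit: π = (p_{Go} − 13)(148 − 3p_{Go} + 2p_{Hop}).
∂π/∂p_{Go} = 187 − 6p_{Go} + 2p_{Hop} = 0 ⇒ p_{Go} = 187/6 + (1/3)p_{Hop}.
Similarly p_{Hop} = 113/3 + (1/3)p_{Go}.
Plugging p_{Hop} into Go's best response: p_{Go} = 187/6 + (1/3)(113/3 + (1/3)p_{Go}) ⇒ (8/9)p_{Go} = 787/18, so p_{Go} = 49.1875.
Then p_{Hop} = 113/3 + (1/3)·49.1875 = 54.0625.
q_{Go} = 148 − 3·49.1875 + 2·54.0625 = 108.5625.

108.5625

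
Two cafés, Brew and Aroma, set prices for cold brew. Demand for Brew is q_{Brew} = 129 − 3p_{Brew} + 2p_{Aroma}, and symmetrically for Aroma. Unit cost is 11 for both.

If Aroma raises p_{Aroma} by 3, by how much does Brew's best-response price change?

Brew's profit: π = (p_{Brew} − 11)(129 − 3p_{Brew} + 2p_{Aroma}).
∂π/∂p_{Brew} = 162 − 6p_{Brew} + 2p_{Aroma} = 0 ⇒ p_{Brew} = 27 + (1/3)p_{Aroma}.
The reaction-function slope is 1/3, so a 3-unit rise in p_{Aroma} moves p_{Brew} by 1/3 × 3 = 1. Brew's best response rises — the actions are strategic complements.

1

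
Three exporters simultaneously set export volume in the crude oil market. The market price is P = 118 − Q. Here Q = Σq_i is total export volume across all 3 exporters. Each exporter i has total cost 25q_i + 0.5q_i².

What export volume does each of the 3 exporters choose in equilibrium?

A representative exporter's profit is π_i = q_i(118 − Q) − 25q_i − 0.5q_i², with Q = q_i + Σ_{j≠i} q_j.
First-order condition: 93 − 3q_i − Σ_{j≠i} q_j = 0.
With identical exporters, set every q_j = q: then 93 − 3q − 2q = 0, i.e. q = 93/5 = 18.6.

18.6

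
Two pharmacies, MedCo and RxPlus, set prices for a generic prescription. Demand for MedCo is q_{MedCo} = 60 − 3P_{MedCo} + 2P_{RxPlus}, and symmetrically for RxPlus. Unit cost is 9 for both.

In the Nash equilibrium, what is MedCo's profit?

487.6875

MedCo's profit: π = (P_{MedCo} − 9)(60 − 3P_{MedCo} + 2P_{RxPlus}).
∂π/∂P_{MedCo} = 87 − 6P_{MedCo} + 2P_{RxPlus} = 0 ⇒ P_{MedCo} = 14.5 + (1/3)P_{RxPlus}.
Setting P_{MedCo} = P_{RxPlus} in the reaction function: P_{MedCo} = 14.5 + (1/3)P_{MedCo}, so P_{MedCo} = 14.5 / (2/3) = 21.75.
q_{MedCo} = 60 − 3·21.75 + 2·21.75 = 38.25.
Profit = (21.75 − 9)·38.25 = 487.6875.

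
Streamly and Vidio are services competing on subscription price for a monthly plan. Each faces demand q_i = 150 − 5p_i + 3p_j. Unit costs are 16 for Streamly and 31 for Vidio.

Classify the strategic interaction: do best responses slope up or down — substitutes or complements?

strategic complements

Streamly's profit: π = (p_{Streamly} − 16)(150 − 5p_{Streamly} + 3p_{Vidio}).
∂π/∂p_{Streamly} = 230 − 10p_{Streamly} + 3p_{Vidio} = 0 ⇒ p_{Streamly} = 23 + 0.3p_{Vidio}.
The best-response slope dp_{Streamly}/dp_{Vidio} = 0.3 > 0: the reaction function is upward-sloping, so the choices are strategic complements.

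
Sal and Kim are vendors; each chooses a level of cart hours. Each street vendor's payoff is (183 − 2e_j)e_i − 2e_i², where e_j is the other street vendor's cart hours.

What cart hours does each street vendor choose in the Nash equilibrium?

Sal's payoff is (183 − 2e_K)e_S − 2e_S².
∂π/∂e_S = 183 − 2e_K − 4e_S = 0, so e_S = 45.75 − 0.5e_K.
The game is symmetric, so in equilibrium e_K = e_S: the reaction function gives 1.5e_S = 45.75, hence e_S = 30.5.

30.5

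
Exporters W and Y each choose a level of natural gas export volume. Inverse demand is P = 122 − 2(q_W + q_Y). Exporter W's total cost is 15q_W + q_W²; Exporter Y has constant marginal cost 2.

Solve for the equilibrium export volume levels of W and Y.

9.4, 25.3

Exporter W's profit: π = q_W(122 − 2(q_W + q_Y)) − 15q_W − q_W².
∂π/∂q_W = 107 − 6q_W − 2q_Y = 0, so q_W = 107/6 − (1/3)q_Y.
For Y: ∂π/∂q_Y = 120 − 4q_Y − 2q_W = 0 ⇒ q_Y = 30 − 0.5q_W.
Solving the two reaction functions simultaneously: (1 − (−1/3)(−0.5))q_W = 107/6 − (1/3)·30, so (5/6)q_W = 47/6 and q_W = 9.4.
Then q_Y = 30 − 0.5·9.4 = 25.3.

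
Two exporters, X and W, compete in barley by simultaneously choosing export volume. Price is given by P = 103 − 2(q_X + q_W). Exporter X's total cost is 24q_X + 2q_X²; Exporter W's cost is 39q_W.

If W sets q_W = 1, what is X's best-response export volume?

9.625

Exporter X's profit: π = q_X(103 − 2(q_X + q_W)) − 24q_X − 2q_X².
∂π/∂q_X = 79 − 8q_X − 2q_W = 0, so q_X = 9.875 − 0.25q_W.
At q_W = 1: q_X = 9.875 − 0.25·1 = 9.625.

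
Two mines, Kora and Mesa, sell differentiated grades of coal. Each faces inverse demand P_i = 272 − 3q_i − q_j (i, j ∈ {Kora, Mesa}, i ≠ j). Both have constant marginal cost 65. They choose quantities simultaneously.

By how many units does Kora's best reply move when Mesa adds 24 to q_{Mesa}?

Mine Kora's profit: π = q_{Kora}(272 − 3q_{Kora} − q_{Mesa}) − 65q_{Kora}.
∂π/∂q_{Kora} = 207 − 6q_{Kora} − q_{Mesa} = 0 ⇒ q_{Kora} = 34.5 − (1/6)q_{Mesa}.
The reaction-function slope is −1/6, so a 24-unit rise in q_{Mesa} moves q_{Kora} by −1/6 × 24 = −4. Kora's best response falls — the actions are strategic substitutes.

-4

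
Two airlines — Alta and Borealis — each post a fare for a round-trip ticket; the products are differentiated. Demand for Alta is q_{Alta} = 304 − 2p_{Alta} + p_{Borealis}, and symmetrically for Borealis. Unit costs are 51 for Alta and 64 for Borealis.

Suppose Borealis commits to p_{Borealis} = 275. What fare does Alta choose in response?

170.25

Alta's profit: π = (p_{Alta} − 51)(304 − 2p_{Alta} + p_{Borealis}).
∂π/∂p_{Alta} = 406 − 4p_{Alta} + p_{Borealis} = 0 ⇒ p_{Alta} = 101.5 + 0.25p_{Borealis}.
At p_{Borealis} = 275: p_{Alta} = 101.5 + 0.25·275 = 170.25.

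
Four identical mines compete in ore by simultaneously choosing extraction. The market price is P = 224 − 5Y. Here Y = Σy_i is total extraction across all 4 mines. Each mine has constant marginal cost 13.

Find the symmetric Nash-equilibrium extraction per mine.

A representative mine's profit is π_i = y_i(224 − 5Y) − 13y_i, with Y = y_i + Σ_{j≠i} y_j.
First-order condition: 211 − 10y_i − 5Σ_{j≠i} y_j = 0.
Imposing symmetry (y_j = y for all j) turns Σ_{j≠i} y_j into 3y, so 211 = 25y and y = 8.44.

8.44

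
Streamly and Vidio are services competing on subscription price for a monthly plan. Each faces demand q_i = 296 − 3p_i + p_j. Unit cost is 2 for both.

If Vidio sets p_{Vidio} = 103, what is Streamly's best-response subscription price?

Streamly's profit: π = (p_{Streamly} − 2)(296 − 3p_{Streamly} + p_{Vidio}).
∂π/∂p_{Streamly} = 302 − 6p_{Streamly} + p_{Vidio} = 0 ⇒ p_{Streamly} = 151/3 + (1/6)p_{Vidio}.
At p_{Vidio} = 103: p_{Streamly} = 151/3 + (1/6)·103 = 67.5.

67.5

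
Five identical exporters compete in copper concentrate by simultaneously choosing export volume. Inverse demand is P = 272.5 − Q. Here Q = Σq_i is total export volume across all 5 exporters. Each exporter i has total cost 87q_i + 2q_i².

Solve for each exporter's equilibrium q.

18.55

A representative exporter's profit is π_i = q_i(272.5 − Q) − 87q_i − 2q_i², with Q = q_i + Σ_{j≠i} q_j.
First-order condition: 185.5 − 6q_i − Σ_{j≠i} q_j = 0.
Imposing symmetry (q_j = q for all j) turns Σ_{j≠i} q_j into 4q, so 185.5 = 10q and q = 18.55.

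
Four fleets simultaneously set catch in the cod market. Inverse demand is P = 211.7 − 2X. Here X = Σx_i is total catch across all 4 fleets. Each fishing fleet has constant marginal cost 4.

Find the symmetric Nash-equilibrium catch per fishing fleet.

20.77

A representative fishing fleet's profit is π_i = x_i(211.7 − 2X) − 4x_i, with X = x_i + Σ_{j≠i} x_j.
First-order condition: 207.7 − 4x_i − 2Σ_{j≠i} x_j = 0.
In a symmetric equilibrium every fishing fleet chooses the same x, so Σ_{j≠i} x_j = 3x. The condition becomes 207.7 − 10x = 0, giving x = 207.7/10 = 20.77.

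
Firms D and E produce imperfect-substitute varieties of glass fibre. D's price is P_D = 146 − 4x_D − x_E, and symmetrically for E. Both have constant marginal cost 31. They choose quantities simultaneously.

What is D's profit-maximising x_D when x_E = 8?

Firm D's profit: π = x_D(146 − 4x_D − x_E) − 31x_D.
∂π/∂x_D = 115 − 8x_D − x_E = 0 ⇒ x_D = 14.375 − 0.125x_E.
At x_E = 8: x_D = 14.375 − 0.125·8 = 13.375.

13.375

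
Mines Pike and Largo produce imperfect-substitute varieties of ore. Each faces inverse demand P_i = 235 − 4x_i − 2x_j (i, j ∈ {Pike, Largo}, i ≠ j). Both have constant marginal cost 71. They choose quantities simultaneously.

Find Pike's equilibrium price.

Mine Pike's profit: π = x_{Pike}(235 − 4x_{Pike} − 2x_{Largo}) − 71x_{Pike}.
∂π/∂x_{Pike} = 164 − 8x_{Pike} − 2x_{Largo} = 0 ⇒ x_{Pike} = 20.5 − 0.25x_{Largo}.
By symmetry x_{Largo} = x_{Pike}; substituting into the reaction function, 1.25x_{Pike} = 20.5 and x_{Pike} = 16.4.
P_{Pike} = 235 − 4·16.4 − 2·16.4 = 136.6.

136.6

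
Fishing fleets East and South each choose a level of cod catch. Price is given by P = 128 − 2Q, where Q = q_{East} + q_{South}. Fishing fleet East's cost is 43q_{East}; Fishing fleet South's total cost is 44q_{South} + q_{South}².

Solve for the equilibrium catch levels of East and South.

Fishing fleet East's profit: π = q_{East}(128 − 2(q_{East} + q_{South})) − 43q_{East}.
∂π/∂q_{East} = 85 − 4q_{East} − 2q_{South} = 0, so q_{East} = 21.25 − 0.5q_{South}.
For South: ∂π/∂q_{South} = 84 − 6q_{South} − 2q_{East} = 0 ⇒ q_{South} = 14 − (1/3)q_{East}.
Solving the two reaction functions simultaneously: (1 − (−0.5)(−1/3))q_{East} = 21.25 − 0.5·14, so (5/6)q_{East} = 14.25 and q_{East} = 17.1.
Then q_{South} = 14 − (1/3)·17.1 = 8.3.

17.1, 8.3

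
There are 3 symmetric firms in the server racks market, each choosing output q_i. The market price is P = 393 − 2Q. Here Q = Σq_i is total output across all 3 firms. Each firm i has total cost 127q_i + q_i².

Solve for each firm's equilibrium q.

26.6

A representative firm's profit is π_i = q_i(393 − 2Q) − 127q_i − q_i², with Q = q_i + Σ_{j≠i} q_j.
First-order condition: 266 − 6q_i − 2Σ_{j≠i} q_j = 0.
Imposing symmetry (q_j = q for all j) turns Σ_{j≠i} q_j into 2q, so 266 = 10q and q = 26.6.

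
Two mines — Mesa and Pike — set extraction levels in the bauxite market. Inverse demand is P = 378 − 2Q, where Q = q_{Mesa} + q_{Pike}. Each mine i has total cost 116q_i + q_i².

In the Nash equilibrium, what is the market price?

247

Mine Mesa's profit: π = q_{Mesa}(378 − 2(q_{Mesa} + q_{Pike})) − 116q_{Mesa} − q_{Mesa}².
∂π/∂q_{Mesa} = 262 − 6q_{Mesa} − 2q_{Pike} = 0, so q_{Mesa} = 131/3 − (1/3)q_{Pike}.
Setting q_{Mesa} = q_{Pike} in the reaction function: q_{Mesa} = 131/3 − (1/3)q_{Mesa}, so q_{Mesa} = (131/3) / (4/3) = 32.75.
Equilibrium price: P = 378 − 2·65.5 = 247.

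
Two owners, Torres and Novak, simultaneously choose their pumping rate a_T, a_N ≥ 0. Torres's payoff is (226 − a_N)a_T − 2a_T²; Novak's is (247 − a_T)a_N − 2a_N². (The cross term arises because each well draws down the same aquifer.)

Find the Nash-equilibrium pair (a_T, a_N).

Expanding Torres's payoff: 226a_T − a_Na_T − 2a_T².
∂π/∂a_T = 226 − a_N − 4a_T = 0, so a_T = 56.5 − 0.25a_N.
Likewise for Novak: a_N = 61.75 − 0.25a_T.
Substituting the second reaction function into the first: a_T = 56.5 − 0.25(61.75 − 0.25a_T), which gives 0.9375a_T = 41.0625 ⇒ a_T = 43.8.
Then a_N = 61.75 − 0.25·43.8 = 50.8.

43.8, 50.8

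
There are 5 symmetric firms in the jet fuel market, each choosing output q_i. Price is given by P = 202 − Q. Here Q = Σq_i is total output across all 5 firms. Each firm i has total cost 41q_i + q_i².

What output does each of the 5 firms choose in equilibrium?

20.125

A representative firm's profit is π_i = q_i(202 − Q) − 41q_i − q_i², with Q = q_i + Σ_{j≠i} q_j.
First-order condition: 161 − 4q_i − Σ_{j≠i} q_j = 0.
In a symmetric equilibrium every firm chooses the same q, so Σ_{j≠i} q_j = 4q. The condition becomes 161 − 8q = 0, giving q = 161/8 = 20.125.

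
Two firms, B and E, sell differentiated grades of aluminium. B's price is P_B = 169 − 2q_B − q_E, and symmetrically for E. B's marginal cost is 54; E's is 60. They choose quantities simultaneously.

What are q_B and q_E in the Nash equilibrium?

23.4, 21.4

Firm B's profit: π = q_B(169 − 2q_B − q_E) − 54q_B.
∂π/∂q_B = 115 − 4q_B − q_E = 0 ⇒ q_B = 28.75 − 0.25q_E.
Similarly q_E = 27.25 − 0.25q_B.
Solving the two reaction functions simultaneously: (1 − (−0.25)(−0.25))q_B = 28.75 − 0.25·27.25, so 0.9375q_B = 21.9375 and q_B = 23.4.
Then q_E = 27.25 − 0.25·23.4 = 21.4.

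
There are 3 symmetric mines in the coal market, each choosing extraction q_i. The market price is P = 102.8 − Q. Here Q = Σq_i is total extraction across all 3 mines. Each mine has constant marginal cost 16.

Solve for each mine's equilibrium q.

A representative mine's profit is π_i = q_i(102.8 − Q) − 16q_i, with Q = q_i + Σ_{j≠i} q_j.
First-order condition: 86.8 − 2q_i − Σ_{j≠i} q_j = 0.
Imposing symmetry (q_j = q for all j) turns Σ_{j≠i} q_j into 2q, so 86.8 = 4q and q = 21.7.

21.7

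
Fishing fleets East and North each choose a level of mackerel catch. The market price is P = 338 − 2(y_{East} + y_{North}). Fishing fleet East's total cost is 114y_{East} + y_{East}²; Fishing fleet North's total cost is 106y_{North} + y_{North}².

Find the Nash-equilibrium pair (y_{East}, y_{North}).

27.5, 29.5

Fishing fleet East's profit: π = y_{East}(338 − 2(y_{East} + y_{North})) − 114y_{East} − y_{East}².
∂π/∂y_{East} = 224 − 6y_{East} − 2y_{North} = 0, so y_{East} = 112/3 − (1/3)y_{North}.
By the same steps for North: y_{North} = 116/3 − (1/3)y_{East}.
Plugging y_{North} into East's best response: y_{East} = 112/3 − (1/3)(116/3 − (1/3)y_{East}) ⇒ (8/9)y_{East} = 220/9, so y_{East} = 27.5.
Then y_{North} = 116/3 − (1/3)·27.5 = 29.5.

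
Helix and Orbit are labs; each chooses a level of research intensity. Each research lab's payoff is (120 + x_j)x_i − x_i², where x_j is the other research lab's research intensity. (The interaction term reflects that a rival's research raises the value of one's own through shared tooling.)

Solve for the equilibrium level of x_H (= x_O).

120

Helix's payoff is (120 + x_O)x_H − x_H².
∂π/∂x_H = 120 + x_O − 2x_H = 0, so x_H = 60 + 0.5x_O.
Setting x_H = x_O in the reaction function: x_H = 60 + 0.5x_H, so x_H = 60 / 0.5 = 120.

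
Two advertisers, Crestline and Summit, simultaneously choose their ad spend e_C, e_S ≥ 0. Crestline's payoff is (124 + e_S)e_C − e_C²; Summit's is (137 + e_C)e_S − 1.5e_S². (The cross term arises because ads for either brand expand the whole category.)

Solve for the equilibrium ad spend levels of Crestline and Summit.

Expanding Crestline's payoff: 124e_C + e_Se_C − e_C².
∂π/∂e_C = 124 + e_S − 2e_C = 0, so e_C = 62 + 0.5e_S.
Likewise for Summit: e_S = 137/3 + (1/3)e_C.
Solving the two reaction functions simultaneously: (1 − (0.5)(1/3))e_C = 62 + 0.5·(137/3), so (5/6)e_C = 509/6 and e_C = 101.8.
Then e_S = 137/3 + (1/3)·101.8 = 79.6.

101.8, 79.6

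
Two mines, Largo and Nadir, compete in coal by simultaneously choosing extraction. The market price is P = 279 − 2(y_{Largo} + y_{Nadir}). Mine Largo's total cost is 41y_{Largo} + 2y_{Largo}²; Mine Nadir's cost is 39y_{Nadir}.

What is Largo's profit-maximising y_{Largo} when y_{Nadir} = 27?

23

Mine Largo's profit: π = y_{Largo}(279 − 2(y_{Largo} + y_{Nadir})) − 41y_{Largo} − 2y_{Largo}².
∂π/∂y_{Largo} = 238 − 8y_{Largo} − 2y_{Nadir} = 0, so y_{Largo} = 29.75 − 0.25y_{Nadir}.
At y_{Nadir} = 27: y_{Largo} = 29.75 − 0.25·27 = 23.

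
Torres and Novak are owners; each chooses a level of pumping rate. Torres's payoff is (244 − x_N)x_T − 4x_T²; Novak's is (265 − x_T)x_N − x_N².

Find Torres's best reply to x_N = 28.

Expanding Torres's payoff: 244x_T − x_Nx_T − 4x_T².
∂π/∂x_T = 244 − x_N − 8x_T = 0, so x_T = 30.5 − 0.125x_N.
At x_N = 28: x_T = 30.5 − 0.125·28 = 27.

27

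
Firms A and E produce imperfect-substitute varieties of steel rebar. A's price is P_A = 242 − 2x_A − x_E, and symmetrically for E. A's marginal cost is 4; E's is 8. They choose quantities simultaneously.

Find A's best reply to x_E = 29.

Firm A's profit: π = x_A(242 − 2x_A − x_E) − 4x_A.
∂π/∂x_A = 238 − 4x_A − x_E = 0 ⇒ x_A = 59.5 − 0.25x_E.
At x_E = 29: x_A = 59.5 − 0.25·29 = 52.25.

52.25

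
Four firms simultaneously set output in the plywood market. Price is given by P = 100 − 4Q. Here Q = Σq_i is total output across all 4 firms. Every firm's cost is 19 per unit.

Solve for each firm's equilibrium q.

4.05

A representative firm's profit is π_i = q_i(100 − 4Q) − 19q_i, with Q = q_i + Σ_{j≠i} q_j.
First-order condition: 81 − 8q_i − 4Σ_{j≠i} q_j = 0.
Imposing symmetry (q_j = q for all j) turns Σ_{j≠i} q_j into 3q, so 81 = 20q and q = 4.05.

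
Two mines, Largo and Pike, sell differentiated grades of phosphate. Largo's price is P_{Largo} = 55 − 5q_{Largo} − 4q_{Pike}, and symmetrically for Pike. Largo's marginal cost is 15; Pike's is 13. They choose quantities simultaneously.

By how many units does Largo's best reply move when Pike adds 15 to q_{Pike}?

Mine Largo's profit: π = q_{Largo}(55 − 5q_{Largo} − 4q_{Pike}) − 15q_{Largo}.
∂π/∂q_{Largo} = 40 − 10q_{Largo} − 4q_{Pike} = 0 ⇒ q_{Largo} = 4 − 0.4q_{Pike}.
The reaction-function slope is −0.4, so a 15-unit rise in q_{Pike} moves q_{Largo} by −0.4 × 15 = −6. Largo's best response falls — the actions are strategic substitutes.

-6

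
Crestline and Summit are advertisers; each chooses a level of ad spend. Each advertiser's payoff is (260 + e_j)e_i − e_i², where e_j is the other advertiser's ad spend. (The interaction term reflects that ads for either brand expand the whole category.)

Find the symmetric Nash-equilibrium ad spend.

Crestline's payoff is (260 + e_S)e_C − e_C².
∂π/∂e_C = 260 + e_S − 2e_C = 0, so e_C = 130 + 0.5e_S.
The game is symmetric, so in equilibrium e_S = e_C: the reaction function gives 0.5e_C = 130, hence e_C = 260.

260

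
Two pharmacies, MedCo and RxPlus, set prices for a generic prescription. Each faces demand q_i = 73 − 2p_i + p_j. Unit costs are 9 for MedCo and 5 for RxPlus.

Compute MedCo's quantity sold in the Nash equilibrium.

MedCo's profit: π = (p_{MedCo} − 9)(73 − 2p_{MedCo} + p_{RxPlus}).
∂π/∂p_{MedCo} = 91 − 4p_{MedCo} + p_{RxPlus} = 0 ⇒ p_{MedCo} = 22.75 + 0.25p_{RxPlus}.
Similarly p_{RxPlus} = 20.75 + 0.25p_{MedCo}.
Substituting the second reaction function into the first: p_{MedCo} = 22.75 + 0.25(20.75 + 0.25p_{MedCo}), which gives 0.9375p_{MedCo} = 27.9375 ⇒ p_{MedCo} = 29.8.
Then p_{RxPlus} = 20.75 + 0.25·29.8 = 28.2.
q_{MedCo} = 73 − 2·29.8 + 28.2 = 41.6.

41.6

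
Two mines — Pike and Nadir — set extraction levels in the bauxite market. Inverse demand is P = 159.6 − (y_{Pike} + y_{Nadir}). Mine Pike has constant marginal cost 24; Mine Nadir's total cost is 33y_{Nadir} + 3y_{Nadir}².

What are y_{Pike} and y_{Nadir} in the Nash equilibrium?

Mine Pike's profit: π = y_{Pike}(159.6 − (y_{Pike} + y_{Nadir})) − 24y_{Pike}.
∂π/∂y_{Pike} = 135.6 − 2y_{Pike} − y_{Nadir} = 0, so y_{Pike} = 67.8 − 0.5y_{Nadir}.
For Nadir: ∂π/∂y_{Nadir} = 126.6 − 8y_{Nadir} − y_{Pike} = 0 ⇒ y_{Nadir} = 15.825 − 0.125y_{Pike}.
Substituting the second reaction function into the first: y_{Pike} = 67.8 − 0.5(15.825 − 0.125y_{Pike}), which gives 0.9375y_{Pike} = 59.8875 ⇒ y_{Pike} = 63.88.
Then y_{Nadir} = 15.825 − 0.125·63.88 = 7.84.

63.88, 7.84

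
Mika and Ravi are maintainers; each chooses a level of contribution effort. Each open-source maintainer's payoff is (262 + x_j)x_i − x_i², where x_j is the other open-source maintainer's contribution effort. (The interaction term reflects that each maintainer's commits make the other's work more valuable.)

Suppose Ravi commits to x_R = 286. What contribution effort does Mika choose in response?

Mika's payoff is (262 + x_R)x_M − x_M².
∂π/∂x_M = 262 + x_R − 2x_M = 0, so x_M = 131 + 0.5x_R.
At x_R = 286: x_M = 131 + 0.5·286 = 274.

274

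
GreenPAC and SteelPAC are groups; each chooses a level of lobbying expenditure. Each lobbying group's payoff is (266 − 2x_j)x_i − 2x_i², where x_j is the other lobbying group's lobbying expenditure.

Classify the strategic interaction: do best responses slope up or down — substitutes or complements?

strategic substitutes

GreenPAC's payoff is (266 − 2x_S)x_G − 2x_G².
∂π/∂x_G = 266 − 2x_S − 4x_G = 0, so x_G = 66.5 − 0.5x_S.
The best-response slope dx_G/dx_S = −0.5 < 0: the reaction function is downward-sloping, so the choices are strategic substitutes.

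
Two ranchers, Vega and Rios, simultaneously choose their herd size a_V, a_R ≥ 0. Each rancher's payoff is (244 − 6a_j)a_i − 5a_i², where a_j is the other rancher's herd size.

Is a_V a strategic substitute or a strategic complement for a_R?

strategic substitutes

Vega's payoff is (244 − 6a_R)a_V − 5a_V².
∂π/∂a_V = 244 − 6a_R − 10a_V = 0, so a_V = 24.4 − 0.6a_R.
The best-response slope da_V/da_R = −0.6 < 0: the reaction function is downward-sloping, so the choices are strategic substitutes.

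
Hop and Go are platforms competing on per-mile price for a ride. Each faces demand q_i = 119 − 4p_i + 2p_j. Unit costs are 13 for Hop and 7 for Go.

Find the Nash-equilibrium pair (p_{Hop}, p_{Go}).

27.7, 25.3

Hop's profit: π = (p_{Hop} − 13)(119 − 4p_{Hop} + 2p_{Go}).
∂π/∂p_{Hop} = 171 − 8p_{Hop} + 2p_{Go} = 0 ⇒ p_{Hop} = 21.375 + 0.25p_{Go}.
Similarly p_{Go} = 18.375 + 0.25p_{Hop}.
Solving the two reaction functions simultaneously: (1 − (0.25)(0.25))p_{Hop} = 21.375 + 0.25·18.375, so 0.9375p_{Hop} = 831/32 and p_{Hop} = 27.7.
Then p_{Go} = 18.375 + 0.25·27.7 = 25.3.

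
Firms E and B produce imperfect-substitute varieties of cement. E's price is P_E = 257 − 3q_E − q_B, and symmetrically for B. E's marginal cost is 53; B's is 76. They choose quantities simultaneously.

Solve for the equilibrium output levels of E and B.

Firm E's profit: π = q_E(257 − 3q_E − q_B) − 53q_E.
∂π/∂q_E = 204 − 6q_E − q_B = 0 ⇒ q_E = 34 − (1/6)q_B.
Similarly q_B = 181/6 − (1/6)q_E.
Substituting the second reaction function into the first: q_E = 34 − (1/6)(181/6 − (1/6)q_E), which gives (35/36)q_E = 1043/36 ⇒ q_E = 29.8.
Then q_B = 181/6 − (1/6)·29.8 = 25.2.

29.8, 25.2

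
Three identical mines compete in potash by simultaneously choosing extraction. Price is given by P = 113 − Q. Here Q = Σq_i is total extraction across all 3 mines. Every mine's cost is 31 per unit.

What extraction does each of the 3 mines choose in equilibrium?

20.5

A representative mine's profit is π_i = q_i(113 − Q) − 31q_i, with Q = q_i + Σ_{j≠i} q_j.
First-order condition: 82 − 2q_i − Σ_{j≠i} q_j = 0.
Imposing symmetry (q_j = q for all j) turns Σ_{j≠i} q_j into 2q, so 82 = 4q and q = 20.5.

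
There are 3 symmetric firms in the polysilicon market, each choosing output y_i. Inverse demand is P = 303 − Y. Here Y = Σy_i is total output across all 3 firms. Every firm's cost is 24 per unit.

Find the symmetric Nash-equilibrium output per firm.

69.75

A representative firm's profit is π_i = y_i(303 − Y) − 24y_i, with Y = y_i + Σ_{j≠i} y_j.
First-order condition: 279 − 2y_i − Σ_{j≠i} y_j = 0.
Imposing symmetry (y_j = y for all j) turns Σ_{j≠i} y_j into 2y, so 279 = 4y and y = 69.75.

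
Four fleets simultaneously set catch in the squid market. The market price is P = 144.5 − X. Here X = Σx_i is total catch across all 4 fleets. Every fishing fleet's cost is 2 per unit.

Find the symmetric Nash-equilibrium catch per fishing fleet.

A representative fishing fleet's profit is π_i = x_i(144.5 − X) − 2x_i, with X = x_i + Σ_{j≠i} x_j.
First-order condition: 142.5 − 2x_i − Σ_{j≠i} x_j = 0.
In a symmetric equilibrium every fishing fleet chooses the same x, so Σ_{j≠i} x_j = 3x. The condition becomes 142.5 − 5x = 0, giving x = 142.5/5 = 28.5.

28.5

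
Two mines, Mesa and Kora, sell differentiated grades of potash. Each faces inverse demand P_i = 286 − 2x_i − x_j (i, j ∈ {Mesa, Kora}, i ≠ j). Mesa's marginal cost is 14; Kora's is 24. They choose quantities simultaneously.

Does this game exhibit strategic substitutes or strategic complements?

Mine Mesa's profit: π = x_{Mesa}(286 − 2x_{Mesa} − x_{Kora}) − 14x_{Mesa}.
∂π/∂x_{Mesa} = 272 − 4x_{Mesa} − x_{Kora} = 0 ⇒ x_{Mesa} = 68 − 0.25x_{Kora}.
The best-response slope dx_{Mesa}/dx_{Kora} = −0.25 < 0: the reaction function is downward-sloping, so the choices are strategic substitutes.

strategic substitutes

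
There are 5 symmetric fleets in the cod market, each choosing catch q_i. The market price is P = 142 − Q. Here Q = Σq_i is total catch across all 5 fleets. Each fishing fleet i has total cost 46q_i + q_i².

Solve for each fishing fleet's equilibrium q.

A representative fishing fleet's profit is π_i = q_i(142 − Q) − 46q_i − q_i², with Q = q_i + Σ_{j≠i} q_j.
First-order condition: 96 − 4q_i − Σ_{j≠i} q_j = 0.
Imposing symmetry (q_j = q for all j) turns Σ_{j≠i} q_j into 4q, so 96 = 8q and q = 12.

12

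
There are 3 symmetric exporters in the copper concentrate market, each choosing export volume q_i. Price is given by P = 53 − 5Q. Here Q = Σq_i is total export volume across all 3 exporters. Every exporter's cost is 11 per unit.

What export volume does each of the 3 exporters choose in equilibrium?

2.1

A representative exporter's profit is π_i = q_i(53 − 5Q) − 11q_i, with Q = q_i + Σ_{j≠i} q_j.
First-order condition: 42 − 10q_i − 5Σ_{j≠i} q_j = 0.
In a symmetric equilibrium every exporter chooses the same q, so Σ_{j≠i} q_j = 2q. The condition becomes 42 − 20q = 0, giving q = 42/20 = 2.1.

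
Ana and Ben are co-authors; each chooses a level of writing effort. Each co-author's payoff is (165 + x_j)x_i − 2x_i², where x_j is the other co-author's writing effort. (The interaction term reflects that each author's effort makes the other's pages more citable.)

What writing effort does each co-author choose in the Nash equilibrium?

55

Ana's payoff is (165 + x_B)x_A − 2x_A².
∂π/∂x_A = 165 + x_B − 4x_A = 0, so x_A = 41.25 + 0.25x_B.
By symmetry x_B = x_A; substituting into the reaction function, 0.75x_A = 41.25 and x_A = 55.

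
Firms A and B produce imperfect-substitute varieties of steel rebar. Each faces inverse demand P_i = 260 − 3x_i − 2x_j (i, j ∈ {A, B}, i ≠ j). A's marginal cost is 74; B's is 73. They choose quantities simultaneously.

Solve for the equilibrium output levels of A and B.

23.1875, 23.4375

Firm A's profit: π = x_A(260 − 3x_A − 2x_B) − 74x_A.
∂π/∂x_A = 186 − 6x_A − 2x_B = 0 ⇒ x_A = 31 − (1/3)x_B.
Similarly x_B = 187/6 − (1/3)x_A.
Plugging x_B into A's best response: x_A = 31 − (1/3)(187/6 − (1/3)x_A) ⇒ (8/9)x_A = 371/18, so x_A = 23.1875.
Then x_B = 187/6 − (1/3)·23.1875 = 23.4375.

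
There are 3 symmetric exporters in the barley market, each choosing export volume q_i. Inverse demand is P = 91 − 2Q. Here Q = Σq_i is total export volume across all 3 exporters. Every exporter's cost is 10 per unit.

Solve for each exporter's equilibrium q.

10.125

A representative exporter's profit is π_i = q_i(91 − 2Q) − 10q_i, with Q = q_i + Σ_{j≠i} q_j.
First-order condition: 81 − 4q_i − 2Σ_{j≠i} q_j = 0.
Imposing symmetry (q_j = q for all j) turns Σ_{j≠i} q_j into 2q, so 81 = 8q and q = 10.125.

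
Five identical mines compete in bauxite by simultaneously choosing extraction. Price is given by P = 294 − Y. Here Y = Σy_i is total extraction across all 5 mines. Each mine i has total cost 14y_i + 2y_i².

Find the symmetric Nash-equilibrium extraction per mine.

28

A representative mine's profit is π_i = y_i(294 − Y) − 14y_i − 2y_i², with Y = y_i + Σ_{j≠i} y_j.
First-order condition: 280 − 6y_i − Σ_{j≠i} y_j = 0.
Imposing symmetry (y_j = y for all j) turns Σ_{j≠i} y_j into 4y, so 280 = 10y and y = 28.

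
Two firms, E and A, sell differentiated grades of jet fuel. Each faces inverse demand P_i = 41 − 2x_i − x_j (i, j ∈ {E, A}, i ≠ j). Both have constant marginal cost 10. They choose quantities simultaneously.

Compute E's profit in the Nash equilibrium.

Firm E's profit: π = x_E(41 − 2x_E − x_A) − 10x_E.
∂π/∂x_E = 31 − 4x_E − x_A = 0 ⇒ x_E = 7.75 − 0.25x_A.
By symmetry x_A = x_E; substituting into the reaction function, 1.25x_E = 7.75 and x_E = 6.2.
P_E = 41 − 2·6.2 − 6.2 = 22.4.
Profit = (22.4 − 10)·6.2 = 76.88.

76.88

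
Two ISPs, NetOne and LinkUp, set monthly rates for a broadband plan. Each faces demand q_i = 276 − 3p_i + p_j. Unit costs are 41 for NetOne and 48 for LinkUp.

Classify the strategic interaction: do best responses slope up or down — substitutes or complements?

NetOne's profit: π = (p_{NetOne} − 41)(276 − 3p_{NetOne} + p_{LinkUp}).
∂π/∂p_{NetOne} = 399 − 6p_{NetOne} + p_{LinkUp} = 0 ⇒ p_{NetOne} = 66.5 + (1/6)p_{LinkUp}.
The best-response slope dp_{NetOne}/dp_{LinkUp} = 1/6 > 0: the reaction function is upward-sloping, so the choices are strategic complements.

strategic complements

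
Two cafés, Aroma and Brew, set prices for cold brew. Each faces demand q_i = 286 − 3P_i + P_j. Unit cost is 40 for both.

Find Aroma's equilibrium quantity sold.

123.6

Aroma's profit: π = (P_{Aroma} − 40)(286 − 3P_{Aroma} + P_{Brew}).
∂π/∂P_{Aroma} = 406 − 6P_{Aroma} + P_{Brew} = 0 ⇒ P_{Aroma} = 203/3 + (1/6)P_{Brew}.
The game is symmetric, so in equilibrium P_{Brew} = P_{Aroma}: the reaction function gives (5/6)P_{Aroma} = 203/3, hence P_{Aroma} = 81.2.
q_{Aroma} = 286 − 3·81.2 + 81.2 = 123.6.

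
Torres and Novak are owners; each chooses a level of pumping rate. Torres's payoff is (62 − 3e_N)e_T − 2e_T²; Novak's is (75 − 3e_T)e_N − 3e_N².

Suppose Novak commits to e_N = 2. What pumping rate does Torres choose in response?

Expanding Torres's payoff: 62e_T − 3e_Ne_T − 2e_T².
∂π/∂e_T = 62 − 3e_N − 4e_T = 0, so e_T = 15.5 − 0.75e_N.
At e_N = 2: e_T = 15.5 − 0.75·2 = 14.

14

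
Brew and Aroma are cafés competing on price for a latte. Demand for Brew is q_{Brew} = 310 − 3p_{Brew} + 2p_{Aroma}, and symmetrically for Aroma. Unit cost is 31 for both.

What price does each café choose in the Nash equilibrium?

Brew's profit: π = (p_{Brew} − 31)(310 − 3p_{Brew} + 2p_{Aroma}).
∂π/∂p_{Brew} = 403 − 6p_{Brew} + 2p_{Aroma} = 0 ⇒ p_{Brew} = 403/6 + (1/3)p_{Aroma}.
By symmetry p_{Aroma} = p_{Brew}; substituting into the reaction function, (2/3)p_{Brew} = 403/6 and p_{Brew} = 100.75.

100.75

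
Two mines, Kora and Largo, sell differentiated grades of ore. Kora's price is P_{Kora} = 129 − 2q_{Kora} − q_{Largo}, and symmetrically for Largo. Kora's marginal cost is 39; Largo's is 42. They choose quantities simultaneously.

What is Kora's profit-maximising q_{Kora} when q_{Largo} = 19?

17.75

Mine Kora's profit: π = q_{Kora}(129 − 2q_{Kora} − q_{Largo}) − 39q_{Kora}.
∂π/∂q_{Kora} = 90 − 4q_{Kora} − q_{Largo} = 0 ⇒ q_{Kora} = 22.5 − 0.25q_{Largo}.
At q_{Largo} = 19: q_{Kora} = 22.5 − 0.25·19 = 17.75.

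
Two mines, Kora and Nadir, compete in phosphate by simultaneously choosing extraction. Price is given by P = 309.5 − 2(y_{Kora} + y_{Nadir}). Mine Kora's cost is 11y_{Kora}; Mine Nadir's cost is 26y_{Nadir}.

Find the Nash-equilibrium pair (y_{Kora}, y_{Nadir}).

52.25, 44.75

Mine Kora's profit: π = y_{Kora}(309.5 − 2(y_{Kora} + y_{Nadir})) − 11y_{Kora}.
∂π/∂y_{Kora} = 298.5 − 4y_{Kora} − 2y_{Nadir} = 0, so y_{Kora} = 74.625 − 0.5y_{Nadir}.
By the same steps for Nadir: y_{Nadir} = 70.875 − 0.5y_{Kora}.
Substituting the second reaction function into the first: y_{Kora} = 74.625 − 0.5(70.875 − 0.5y_{Kora}), which gives 0.75y_{Kora} = 39.1875 ⇒ y_{Kora} = 52.25.
Then y_{Nadir} = 70.875 − 0.5·52.25 = 44.75.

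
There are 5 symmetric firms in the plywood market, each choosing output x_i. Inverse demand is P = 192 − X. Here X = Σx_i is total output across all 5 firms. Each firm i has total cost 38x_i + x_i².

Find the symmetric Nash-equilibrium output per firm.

A representative firm's profit is π_i = x_i(192 − X) − 38x_i − x_i², with X = x_i + Σ_{j≠i} x_j.
First-order condition: 154 − 4x_i − Σ_{j≠i} x_j = 0.
Imposing symmetry (x_j = x for all j) turns Σ_{j≠i} x_j into 4x, so 154 = 8x and x = 19.25.

19.25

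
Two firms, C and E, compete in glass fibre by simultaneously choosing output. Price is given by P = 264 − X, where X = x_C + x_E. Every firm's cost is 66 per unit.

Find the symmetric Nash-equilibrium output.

Firm C's profit: π = x_C(264 − (x_C + x_E)) − 66x_C.
∂π/∂x_C = 198 − 2x_C − x_E = 0, so x_C = 99 − 0.5x_E.
Setting x_C = x_E in the reaction function: x_C = 99 − 0.5x_C, so x_C = 99 / 1.5 = 66.

66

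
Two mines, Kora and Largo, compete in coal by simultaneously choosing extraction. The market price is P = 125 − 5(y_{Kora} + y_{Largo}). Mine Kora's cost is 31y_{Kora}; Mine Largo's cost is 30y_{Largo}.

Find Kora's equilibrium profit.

Mine Kora's profit: π = y_{Kora}(125 − 5(y_{Kora} + y_{Largo})) − 31y_{Kora}.
∂π/∂y_{Kora} = 94 − 10y_{Kora} − 5y_{Largo} = 0, so y_{Kora} = 9.4 − 0.5y_{Largo}.
By the same steps for Largo: y_{Largo} = 9.5 − 0.5y_{Kora}.
Plugging y_{Largo} into Kora's best response: y_{Kora} = 9.4 − 0.5(9.5 − 0.5y_{Kora}) ⇒ 0.75y_{Kora} = 4.65, so y_{Kora} = 6.2.
Then y_{Largo} = 9.5 − 0.5·6.2 = 6.4.
Price P = 125 − 5·12.6 = 62.
Kora's profit: (62 − 31)·6.2 = 192.2.

192.2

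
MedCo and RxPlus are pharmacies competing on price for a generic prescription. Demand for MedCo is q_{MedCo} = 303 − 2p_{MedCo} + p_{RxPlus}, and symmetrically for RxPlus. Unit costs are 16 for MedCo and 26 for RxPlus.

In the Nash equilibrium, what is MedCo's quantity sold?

194

MedCo's profit: π = (p_{MedCo} − 16)(303 − 2p_{MedCo} + p_{RxPlus}).
∂π/∂p_{MedCo} = 335 − 4p_{MedCo} + p_{RxPlus} = 0 ⇒ p_{MedCo} = 83.75 + 0.25p_{RxPlus}.
Similarly p_{RxPlus} = 88.75 + 0.25p_{MedCo}.
Solving the two reaction functions simultaneously: (1 − (0.25)(0.25))p_{MedCo} = 83.75 + 0.25·88.75, so 0.9375p_{MedCo} = 105.9375 and p_{MedCo} = 113.
Then p_{RxPlus} = 88.75 + 0.25·113 = 117.
q_{MedCo} = 303 − 2·113 + 117 = 194.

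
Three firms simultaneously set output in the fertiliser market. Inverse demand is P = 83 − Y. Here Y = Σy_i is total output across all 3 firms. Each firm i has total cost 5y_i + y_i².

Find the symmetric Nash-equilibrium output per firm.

13

A representative firm's profit is π_i = y_i(83 − Y) − 5y_i − y_i², with Y = y_i + Σ_{j≠i} y_j.
First-order condition: 78 − 4y_i − Σ_{j≠i} y_j = 0.
With identical firms, set every y_j = y: then 78 − 4y − 2y = 0, i.e. y = 78/6 = 13.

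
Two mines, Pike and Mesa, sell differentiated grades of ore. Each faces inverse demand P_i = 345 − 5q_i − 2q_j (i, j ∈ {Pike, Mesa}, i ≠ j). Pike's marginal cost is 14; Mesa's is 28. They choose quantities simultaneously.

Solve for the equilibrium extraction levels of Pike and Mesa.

Mine Pike's profit: π = q_{Pike}(345 − 5q_{Pike} − 2q_{Mesa}) − 14q_{Pike}.
∂π/∂q_{Pike} = 331 − 10q_{Pike} − 2q_{Mesa} = 0 ⇒ q_{Pike} = 33.1 − 0.2q_{Mesa}.
Similarly q_{Mesa} = 31.7 − 0.2q_{Pike}.
Plugging q_{Mesa} into Pike's best response: q_{Pike} = 33.1 − 0.2(31.7 − 0.2q_{Pike}) ⇒ 0.96q_{Pike} = 26.76, so q_{Pike} = 27.875.
Then q_{Mesa} = 31.7 − 0.2·27.875 = 26.125.

27.875, 26.125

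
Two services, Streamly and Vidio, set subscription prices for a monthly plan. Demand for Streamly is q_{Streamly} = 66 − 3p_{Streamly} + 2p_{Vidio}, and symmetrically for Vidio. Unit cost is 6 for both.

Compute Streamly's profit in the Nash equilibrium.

675

Streamly's profit: π = (p_{Streamly} − 6)(66 − 3p_{Streamly} + 2p_{Vidio}).
∂π/∂p_{Streamly} = 84 − 6p_{Streamly} + 2p_{Vidio} = 0 ⇒ p_{Streamly} = 14 + (1/3)p_{Vidio}.
Setting p_{Streamly} = p_{Vidio} in the reaction function: p_{Streamly} = 14 + (1/3)p_{Streamly}, so p_{Streamly} = 14 / (2/3) = 21.
q_{Streamly} = 66 − 3·21 + 2·21 = 45.
Profit = (21 − 6)·45 = 675.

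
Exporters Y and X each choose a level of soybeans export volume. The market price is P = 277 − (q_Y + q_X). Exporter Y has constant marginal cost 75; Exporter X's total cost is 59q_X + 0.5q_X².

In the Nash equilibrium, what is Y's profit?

Exporter Y's profit: π = q_Y(277 − (q_Y + q_X)) − 75q_Y.
∂π/∂q_Y = 202 − 2q_Y − q_X = 0, so q_Y = 101 − 0.5q_X.
For X: ∂π/∂q_X = 218 − 3q_X − q_Y = 0 ⇒ q_X = 218/3 − (1/3)q_Y.
Solving the two reaction functions simultaneously: (1 − (−0.5)(−1/3))q_Y = 101 − 0.5·(218/3), so (5/6)q_Y = 194/3 and q_Y = 77.6.
Then q_X = 218/3 − (1/3)·77.6 = 46.8.
Price P = 277 − 124.4 = 152.6.
Y's profit: (152.6 − 75)·77.6 = 6021.76.

6021.76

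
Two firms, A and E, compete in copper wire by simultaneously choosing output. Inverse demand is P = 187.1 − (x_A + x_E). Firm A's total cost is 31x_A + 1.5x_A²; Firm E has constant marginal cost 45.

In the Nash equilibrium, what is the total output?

80.5

Firm A's profit: π = x_A(187.1 − (x_A + x_E)) − 31x_A − 1.5x_A².
∂π/∂x_A = 156.1 − 5x_A − x_E = 0, so x_A = 31.22 − 0.2x_E.
For E: ∂π/∂x_E = 142.1 − 2x_E − x_A = 0 ⇒ x_E = 71.05 − 0.5x_A.
Plugging x_E into A's best response: x_A = 31.22 − 0.2(71.05 − 0.5x_A) ⇒ 0.9x_A = 17.01, so x_A = 18.9.
Then x_E = 71.05 − 0.5·18.9 = 61.6.
Total output: 18.9 + 61.6 = 80.5.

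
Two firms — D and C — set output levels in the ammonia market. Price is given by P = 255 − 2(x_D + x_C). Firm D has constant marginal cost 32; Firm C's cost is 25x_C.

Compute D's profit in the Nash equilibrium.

2592

Firm D's profit: π = x_D(255 − 2(x_D + x_C)) − 32x_D.
∂π/∂x_D = 223 − 4x_D − 2x_C = 0, so x_D = 55.75 − 0.5x_C.
By the same steps for C: x_C = 57.5 − 0.5x_D.
Plugging x_C into D's best response: x_D = 55.75 − 0.5(57.5 − 0.5x_D) ⇒ 0.75x_D = 27, so x_D = 36.
Then x_C = 57.5 − 0.5·36 = 39.5.
Price P = 255 − 2·75.5 = 104.
D's profit: (104 − 32)·36 = 2592.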